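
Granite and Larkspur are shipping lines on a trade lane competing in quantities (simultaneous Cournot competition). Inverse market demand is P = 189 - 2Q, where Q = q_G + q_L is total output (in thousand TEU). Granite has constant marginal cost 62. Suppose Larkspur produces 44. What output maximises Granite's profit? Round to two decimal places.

With the rival's output fixed at 44, Granite's profit is π_G = (189 - 2·44 - 2q_G)q_G - (62q_G) = (101 - 2q_G)q_G - (62q_G).
∂π_G/∂q_G = 39 - 4q_G = 0, so q_G = 39/4.

9.75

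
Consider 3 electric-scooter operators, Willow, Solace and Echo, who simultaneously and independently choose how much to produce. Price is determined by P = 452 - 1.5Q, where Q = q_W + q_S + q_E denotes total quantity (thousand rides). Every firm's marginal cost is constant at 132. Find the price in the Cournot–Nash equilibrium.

212

Each firm earns π_i = (452 - 1.5Q)q_i - 132q_i.
First-order condition (treating rivals' output as given): 320 - 3q_i - (3/2)·Σ_{j≠i} q_j = 0.
By symmetry each firm produces the same amount; substituting Σ_{j≠i} q_j = 2q_i yields q_i = 320/6 = 160/3.
Total output Q = 160, so price P = 452 - (3/2)·160 = 212.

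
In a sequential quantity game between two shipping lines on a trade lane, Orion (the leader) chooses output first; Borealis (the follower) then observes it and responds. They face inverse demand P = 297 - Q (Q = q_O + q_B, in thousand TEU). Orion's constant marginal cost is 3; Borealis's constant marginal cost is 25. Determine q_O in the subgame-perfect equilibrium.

The follower Borealis best-responds to any q_O: π_B = (297 - Q)q_B - 25q_B.
Setting the follower's marginal profit to zero, 272 - q_O - 2q_B = 0, i.e. q_B = (272 - q_O)/2.
The leader anticipates this reaction. Substituting into P = 297 - Q gives P = 161 - (1/2)q_O, so π_O = (161 - (1/2)q_O)q_O - 3q_O.
Maximising: ∂π_O/∂q_O = 158 - q_O = 0, giving q_O = 158.
Then q_B = (272 - 158)/2 = 57.

158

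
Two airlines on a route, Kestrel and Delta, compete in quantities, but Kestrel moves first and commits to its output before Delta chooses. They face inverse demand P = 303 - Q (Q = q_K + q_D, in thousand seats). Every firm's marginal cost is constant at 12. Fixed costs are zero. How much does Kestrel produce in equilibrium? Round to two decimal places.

Solve by backward induction. Given q_K, the follower Delta maximises π_D = (303 - q_K - q_D)q_D - 12q_D.
Follower FOC: 291 - q_K - 2q_D = 0, so q_D(q_K) = (291 - q_K)/2.
Kestrel substitutes q_D(q_K) into its own profit: π_K = q_K(303 - q_K - (291 - q_K)/2) - 12q_K = (315/2 - (1/2)q_K)q_K - 12q_K.
The leader's first-order condition 291/2 - q_K = 0 yields q_K = 291/2.
Then q_D = (291 - 291/2)/2 = 291/4.

145.50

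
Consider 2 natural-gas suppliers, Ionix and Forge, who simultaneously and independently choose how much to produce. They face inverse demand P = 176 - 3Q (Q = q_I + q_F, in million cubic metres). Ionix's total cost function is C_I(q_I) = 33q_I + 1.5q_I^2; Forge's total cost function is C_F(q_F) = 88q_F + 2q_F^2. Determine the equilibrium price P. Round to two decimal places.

119.37

Ionix's profit: π_I = (176 - 3Q)q_I - (33q_I + (3/2)q_I²). Setting ∂π_I/∂q_I = 0: 143 - 9q_I - 3(q_F) = 0.
Forge's profit: π_F = (176 - 3Q)q_F - (88q_F + 2q_F²). Setting ∂π_F/∂q_F = 0: 88 - 10q_F - 3(q_I) = 0.
Rearranging gives the reaction functions q_I = (143 - 3q_F)/9 and q_F = (88 - 3q_I)/10.
Substituting one into the other gives q_I = 1166/81 and q_F = 121/27.
Total output Q = 1529/81, so price P = 176 - 3·(1529/81) = 119.3704.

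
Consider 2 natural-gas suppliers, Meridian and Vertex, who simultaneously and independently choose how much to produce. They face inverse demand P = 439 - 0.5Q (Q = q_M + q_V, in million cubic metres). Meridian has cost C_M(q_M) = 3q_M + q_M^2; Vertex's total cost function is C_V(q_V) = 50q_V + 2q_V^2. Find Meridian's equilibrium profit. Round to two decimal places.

27179.85

Meridian's profit: π_M = (439 - 0.5Q)q_M - (3q_M + q_M²). Setting ∂π_M/∂q_M = 0: 436 - 3q_M - (1/2)(q_V) = 0.
Vertex's first-order condition: 389 - 5q_V - (1/2)(q_M) = 0.
So q_M = (436 - (1/2)q_V)/3 and q_V = (389 - (1/2)q_M)/5.
Substituting one into the other gives q_M = 134.6102 and q_V = 64.3390.
Price P = 439 - (1/2)·198.9492 = 339.5254.
Meridian's profit: 339.5254·134.6102 - 3·134.6102 - 134.6102² = 27179.8466.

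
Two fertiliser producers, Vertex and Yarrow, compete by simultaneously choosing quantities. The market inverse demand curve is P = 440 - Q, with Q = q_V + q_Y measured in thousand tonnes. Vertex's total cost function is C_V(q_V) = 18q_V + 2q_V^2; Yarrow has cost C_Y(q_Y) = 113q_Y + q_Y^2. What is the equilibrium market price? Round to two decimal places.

Vertex's profit: π_V = (440 - Q)q_V - (18q_V + 2q_V²). Setting ∂π_V/∂q_V = 0: 422 - 6q_V - (q_Y) = 0.
Yarrow's first-order condition: 327 - 4q_Y - (q_V) = 0.
Best responses: q_V = (422 - q_Y)/6, q_Y = (327 - q_V)/4.
Solving the pair: q_V = 1361/23, q_Y = 1540/23.
Total output Q = 126.1304, so price P = 440 - 126.1304 = 313.8696.

313.87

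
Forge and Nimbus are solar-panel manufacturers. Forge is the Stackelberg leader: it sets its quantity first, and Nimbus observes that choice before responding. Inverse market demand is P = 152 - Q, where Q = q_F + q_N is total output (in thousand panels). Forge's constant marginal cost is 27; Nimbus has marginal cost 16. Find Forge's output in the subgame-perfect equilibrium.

The follower Nimbus best-responds to any q_F: π_N = (152 - Q)q_N - 16q_N.
Follower FOC: 136 - q_F - 2q_N = 0, so q_N(q_F) = (136 - q_F)/2.
Forge substitutes q_N(q_F) into its own profit: π_F = q_F(152 - q_F - (136 - q_F)/2) - 27q_F = (84 - (1/2)q_F)q_F - 27q_F.
Leader FOC: 57 - q_F = 0, so q_F = 57.
Then q_N = (136 - 57)/2 = 79/2.

57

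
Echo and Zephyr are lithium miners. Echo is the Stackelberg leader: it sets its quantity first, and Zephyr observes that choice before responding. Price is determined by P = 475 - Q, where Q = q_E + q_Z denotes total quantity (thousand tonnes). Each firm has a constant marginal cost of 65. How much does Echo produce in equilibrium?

The follower Zephyr best-responds to any q_E: π_Z = (475 - Q)q_Z - 65q_Z.
∂π_Z/∂q_Z = 410 - q_E - 2q_Z = 0 gives the reaction function q_Z = (410 - q_E)/2.
Echo substitutes q_Z(q_E) into its own profit: π_E = q_E(475 - q_E - (410 - q_E)/2) - 65q_E = (270 - (1/2)q_E)q_E - 65q_E.
The leader's first-order condition 205 - q_E = 0 yields q_E = 205.
Then q_Z = (410 - 205)/2 = 205/2.

205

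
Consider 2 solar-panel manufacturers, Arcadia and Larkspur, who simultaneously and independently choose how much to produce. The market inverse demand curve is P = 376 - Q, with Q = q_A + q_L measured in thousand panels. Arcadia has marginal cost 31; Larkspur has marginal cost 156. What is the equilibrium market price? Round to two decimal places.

187.67

Arcadia's profit: π_A = (376 - Q)q_A - (31q_A). Setting ∂π_A/∂q_A = 0: 345 - 2q_A - (q_L) = 0.
Larkspur's first-order condition: 220 - 2q_L - (q_A) = 0.
Rearranging gives the reaction functions q_A = (345 - q_L)/2 and q_L = (220 - q_A)/2.
Substituting one into the other gives q_A = 470/3 and q_L = 95/3.
Total output Q = 565/3, so price P = 376 - 565/3 = 563/3.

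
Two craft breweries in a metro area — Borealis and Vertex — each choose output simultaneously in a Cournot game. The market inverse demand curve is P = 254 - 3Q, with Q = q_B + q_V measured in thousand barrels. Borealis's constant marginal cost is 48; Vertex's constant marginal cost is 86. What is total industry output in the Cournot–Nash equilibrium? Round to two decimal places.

Borealis's profit: π_B = (254 - 3Q)q_B - (48q_B). Setting ∂π_B/∂q_B = 0: 206 - 6q_B - 3(q_V) = 0.
Vertex's first-order condition: 168 - 6q_V - 3(q_B) = 0.
Rearranging gives the reaction functions q_B = (206 - 3q_V)/6 and q_V = (168 - 3q_B)/6.
Solving the pair: q_B = 244/9, q_V = 130/9.
Total output Q = 244/9 + 130/9 = 374/9.

41.56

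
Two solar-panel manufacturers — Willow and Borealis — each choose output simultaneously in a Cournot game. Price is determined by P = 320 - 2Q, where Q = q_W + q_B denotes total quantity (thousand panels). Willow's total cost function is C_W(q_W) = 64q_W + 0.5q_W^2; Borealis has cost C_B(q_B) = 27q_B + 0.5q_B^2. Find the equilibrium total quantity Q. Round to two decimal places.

Willow's profit: π_W = (320 - 2Q)q_W - (64q_W + (1/2)q_W²). Setting ∂π_W/∂q_W = 0: 256 - 5q_W - 2(q_B) = 0.
Borealis's first-order condition: 293 - 5q_B - 2(q_W) = 0.
Best responses: q_W = (256 - 2q_B)/5, q_B = (293 - 2q_W)/5.
Substituting one into the other gives q_W = 694/21 and q_B = 953/21.
Total output Q = 694/21 + 953/21 = 549/7.

78.43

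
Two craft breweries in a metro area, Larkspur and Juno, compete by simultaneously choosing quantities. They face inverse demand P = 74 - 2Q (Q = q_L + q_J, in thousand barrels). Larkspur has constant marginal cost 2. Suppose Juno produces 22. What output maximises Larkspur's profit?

With the rival's output fixed at 22, Larkspur's profit is π_L = (74 - 2·22 - 2q_L)q_L - (2q_L) = (30 - 2q_L)q_L - (2q_L).
∂π_L/∂q_L = 28 - 4q_L = 0, so q_L = 7.

7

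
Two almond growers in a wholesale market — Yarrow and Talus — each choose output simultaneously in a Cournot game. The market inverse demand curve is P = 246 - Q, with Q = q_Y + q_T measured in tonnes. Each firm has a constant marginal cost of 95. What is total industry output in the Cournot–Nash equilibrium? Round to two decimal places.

Each firm earns π_i = (246 - Q)q_i - 95q_i.
Setting ∂π_i/∂q_i = 0 with rivals' quantities fixed: 151 - 2q_i - q_j = 0.
By symmetry each firm produces the same amount; substituting q_j = q_i yields q_i = 151/3.
Total output Q = 151/3 + 151/3 = 302/3.

100.67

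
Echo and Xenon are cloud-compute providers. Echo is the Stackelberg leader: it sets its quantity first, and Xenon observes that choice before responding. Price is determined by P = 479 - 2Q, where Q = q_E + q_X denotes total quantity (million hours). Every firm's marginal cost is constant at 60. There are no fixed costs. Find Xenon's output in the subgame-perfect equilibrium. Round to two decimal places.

52.38

Solve by backward induction. Given q_E, the follower Xenon maximises π_X = (479 - 2q_E - 2q_X)q_X - 60q_X.
Setting the follower's marginal profit to zero, 419 - 2q_E - 4q_X = 0, i.e. q_X = (419 - 2q_E)/4.
Echo substitutes q_X(q_E) into its own profit: π_E = q_E(479 - 2q_E - (419 - 2q_E)/2) - 60q_E = (539/2 - q_E)q_E - 60q_E.
Maximising: ∂π_E/∂q_E = 419/2 - 2q_E = 0, giving q_E = 419/4.
Then q_X = (419 - 2·(419/4))/4 = 419/8.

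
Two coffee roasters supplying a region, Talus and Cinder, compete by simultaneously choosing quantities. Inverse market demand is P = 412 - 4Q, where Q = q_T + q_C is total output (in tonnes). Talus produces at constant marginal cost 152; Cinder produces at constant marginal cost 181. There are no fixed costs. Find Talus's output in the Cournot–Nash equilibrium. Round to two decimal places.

Talus's profit: π_T = (412 - 4Q)q_T - (152q_T). Setting ∂π_T/∂q_T = 0: 260 - 8q_T - 4(q_C) = 0.
Cinder's first-order condition: 231 - 8q_C - 4(q_T) = 0.
Rearranging gives the reaction functions q_T = (260 - 4q_C)/8 and q_C = (231 - 4q_T)/8.
Solving the pair: q_T = 289/12, q_C = 101/6.

24.08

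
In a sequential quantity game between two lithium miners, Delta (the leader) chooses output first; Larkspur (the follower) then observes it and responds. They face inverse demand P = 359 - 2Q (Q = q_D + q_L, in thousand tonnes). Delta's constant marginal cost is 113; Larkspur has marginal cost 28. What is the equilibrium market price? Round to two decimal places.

The follower Larkspur best-responds to any q_D: π_L = (359 - 2Q)q_L - 28q_L.
Setting the follower's marginal profit to zero, 331 - 2q_D - 4q_L = 0, i.e. q_L = (331 - 2q_D)/4.
Delta substitutes q_L(q_D) into its own profit: π_D = q_D(359 - 2q_D - (331 - 2q_D)/2) - 113q_D = (387/2 - q_D)q_D - 113q_D.
Leader FOC: 161/2 - 2q_D = 0, so q_D = 161/4.
Then q_L = (331 - 2·(161/4))/4 = 501/8.
Total output Q = 823/8, so price P = 359 - 2·(823/8) = 613/4.

153.25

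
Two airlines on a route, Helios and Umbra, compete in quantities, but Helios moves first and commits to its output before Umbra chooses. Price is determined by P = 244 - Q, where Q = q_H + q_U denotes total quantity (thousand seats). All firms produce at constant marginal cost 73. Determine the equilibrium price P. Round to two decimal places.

115.75

The follower Umbra best-responds to any q_H: π_U = (244 - Q)q_U - 73q_U.
Setting the follower's marginal profit to zero, 171 - q_H - 2q_U = 0, i.e. q_U = (171 - q_H)/2.
The leader anticipates this reaction. Substituting into P = 244 - Q gives P = 317/2 - (1/2)q_H, so π_H = (317/2 - (1/2)q_H)q_H - 73q_H.
Maximising: ∂π_H/∂q_H = 171/2 - q_H = 0, giving q_H = 171/2.
Then q_U = (171 - 171/2)/2 = 171/4.
Total output Q = 513/4, so price P = 244 - 513/4 = 463/4.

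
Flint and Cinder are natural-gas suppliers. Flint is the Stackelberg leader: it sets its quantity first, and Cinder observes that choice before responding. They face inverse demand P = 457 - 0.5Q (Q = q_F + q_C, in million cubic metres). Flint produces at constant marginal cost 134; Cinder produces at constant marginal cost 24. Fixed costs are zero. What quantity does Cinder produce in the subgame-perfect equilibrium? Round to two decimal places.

The follower Cinder best-responds to any q_F: π_C = (457 - 0.5Q)q_C - 24q_C.
∂π_C/∂q_C = 433 - (1/2)q_F - q_C = 0 gives the reaction function q_C = (433 - (1/2)q_F).
Flint substitutes q_C(q_F) into its own profit: π_F = q_F(457 - (1/2)q_F - (433 - (1/2)q_F)/2) - 134q_F = (481/2 - (1/4)q_F)q_F - 134q_F.
Leader FOC: 213/2 - (1/2)q_F = 0, so q_F = 213.
Then q_C = (433 - (1/2)·213) = 653/2.

326.50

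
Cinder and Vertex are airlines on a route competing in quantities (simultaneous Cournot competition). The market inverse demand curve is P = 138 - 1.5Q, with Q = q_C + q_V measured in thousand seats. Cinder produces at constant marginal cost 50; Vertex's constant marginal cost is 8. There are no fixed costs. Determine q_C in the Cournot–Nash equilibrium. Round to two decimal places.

10.22

Cinder's profit: π_C = (138 - 1.5Q)q_C - (50q_C). Setting ∂π_C/∂q_C = 0: 88 - 3q_C - (3/2)(q_V) = 0.
Vertex's profit: π_V = (138 - 1.5Q)q_V - (8q_V). Setting ∂π_V/∂q_V = 0: 130 - 3q_V - (3/2)(q_C) = 0.
Best responses: q_C = (88 - (3/2)q_V)/3, q_V = (130 - (3/2)q_C)/3.
Substituting one into the other gives q_C = 92/9 and q_V = 344/9.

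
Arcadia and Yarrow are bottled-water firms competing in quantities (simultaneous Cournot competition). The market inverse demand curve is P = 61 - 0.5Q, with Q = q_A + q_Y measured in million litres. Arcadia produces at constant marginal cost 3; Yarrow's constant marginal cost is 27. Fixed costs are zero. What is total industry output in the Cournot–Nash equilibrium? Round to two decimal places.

Arcadia's profit: π_A = (61 - 0.5Q)q_A - (3q_A). Setting ∂π_A/∂q_A = 0: 58 - q_A - (1/2)(q_Y) = 0.
Yarrow's profit: π_Y = (61 - 0.5Q)q_Y - (27q_Y). Setting ∂π_Y/∂q_Y = 0: 34 - q_Y - (1/2)(q_A) = 0.
Rearranging gives the reaction functions q_A = (58 - (1/2)q_Y) and q_Y = (34 - (1/2)q_A).
Solving the pair: q_A = 164/3, q_Y = 20/3.
Total output Q = 164/3 + 20/3 = 184/3.

61.33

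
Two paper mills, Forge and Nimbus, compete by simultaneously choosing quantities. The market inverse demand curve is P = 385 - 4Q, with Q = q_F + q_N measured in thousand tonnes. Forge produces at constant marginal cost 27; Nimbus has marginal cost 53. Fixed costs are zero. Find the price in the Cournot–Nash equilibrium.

155

Forge's profit: π_F = (385 - 4Q)q_F - (27q_F). Setting ∂π_F/∂q_F = 0: 358 - 8q_F - 4(q_N) = 0.
Nimbus's first-order condition: 332 - 8q_N - 4(q_F) = 0.
Best responses: q_F = (358 - 4q_N)/8, q_N = (332 - 4q_F)/8.
Substituting one into the other gives q_F = 32 and q_N = 51/2.
Total output Q = 115/2, so price P = 385 - 4·(115/2) = 155.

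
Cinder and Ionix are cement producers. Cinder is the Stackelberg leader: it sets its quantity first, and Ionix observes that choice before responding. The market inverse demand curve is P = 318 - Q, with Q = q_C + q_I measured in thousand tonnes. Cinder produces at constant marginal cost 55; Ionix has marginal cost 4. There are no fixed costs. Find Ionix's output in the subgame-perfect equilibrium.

104

The follower Ionix best-responds to any q_C: π_I = (318 - Q)q_I - 4q_I.
Setting the follower's marginal profit to zero, 314 - q_C - 2q_I = 0, i.e. q_I = (314 - q_C)/2.
Cinder substitutes q_I(q_C) into its own profit: π_C = q_C(318 - q_C - (314 - q_C)/2) - 55q_C = (161 - (1/2)q_C)q_C - 55q_C.
The leader's first-order condition 106 - q_C = 0 yields q_C = 106.
Then q_I = (314 - 106)/2 = 104.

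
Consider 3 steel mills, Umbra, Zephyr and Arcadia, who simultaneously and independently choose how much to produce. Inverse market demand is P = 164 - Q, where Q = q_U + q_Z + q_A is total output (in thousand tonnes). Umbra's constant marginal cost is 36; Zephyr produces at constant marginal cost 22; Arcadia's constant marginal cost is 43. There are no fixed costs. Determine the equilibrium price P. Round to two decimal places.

Umbra's profit: π_U = (164 - Q)q_U - (36q_U). Setting ∂π_U/∂q_U = 0: 128 - 2q_U - (q_Z + q_A) = 0.
Zephyr's first-order condition: 142 - 2q_Z - (q_U + q_A) = 0.
Arcadia's profit: π_A = (164 - Q)q_A - (43q_A). Setting ∂π_A/∂q_A = 0: 121 - 2q_A - (q_U + q_Z) = 0.
Summing all 3 equations gives 391 − 4Q = 0, hence Q = 391/4.
Back-substituting: q_U = (128 − 391/4) = 121/4, q_Z = (142 − 391/4) = 177/4, q_A = (121 − 391/4) = 93/4.
Total output Q = 391/4, so price P = 164 - 391/4 = 265/4.

66.25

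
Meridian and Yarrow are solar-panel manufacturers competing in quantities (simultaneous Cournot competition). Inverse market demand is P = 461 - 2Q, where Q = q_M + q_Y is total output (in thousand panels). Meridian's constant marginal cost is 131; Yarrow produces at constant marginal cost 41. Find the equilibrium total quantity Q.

Meridian's profit: π_M = (461 - 2Q)q_M - (131q_M). Setting ∂π_M/∂q_M = 0: 330 - 4q_M - 2(q_Y) = 0.
Yarrow's first-order condition: 420 - 4q_Y - 2(q_M) = 0.
Best responses: q_M = (330 - 2q_Y)/4, q_Y = (420 - 2q_M)/4.
Solving the pair: q_M = 40, q_Y = 85.
Total output Q = 40 + 85 = 125.

125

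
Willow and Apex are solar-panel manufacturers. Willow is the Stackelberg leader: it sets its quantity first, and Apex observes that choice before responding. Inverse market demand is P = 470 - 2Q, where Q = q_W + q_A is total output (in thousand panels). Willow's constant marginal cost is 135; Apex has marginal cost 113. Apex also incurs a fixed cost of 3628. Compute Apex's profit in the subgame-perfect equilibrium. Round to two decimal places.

The follower Apex best-responds to any q_W: π_A = (470 - 2Q)q_A - 113q_A.
Setting the follower's marginal profit to zero, 357 - 2q_W - 4q_A = 0, i.e. q_A = (357 - 2q_W)/4.
The leader anticipates this reaction. Substituting into P = 470 - 2Q gives P = 583/2 - q_W, so π_W = (583/2 - q_W)q_W - 135q_W.
Leader FOC: 313/2 - 2q_W = 0, so q_W = 313/4.
Then q_A = (357 - 2·(313/4))/4 = 401/8.
Price P = 470 - 2·(1027/8) = 853/4.
Apex's profit: (853/4 - 113)·(401/8) - 3628 = 1397.0313.

1397.03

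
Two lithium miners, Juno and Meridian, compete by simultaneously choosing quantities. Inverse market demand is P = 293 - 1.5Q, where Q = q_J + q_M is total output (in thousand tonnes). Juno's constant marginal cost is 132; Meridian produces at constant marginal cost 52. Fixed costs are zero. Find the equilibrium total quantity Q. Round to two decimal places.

Juno's profit: π_J = (293 - 1.5Q)q_J - (132q_J). Setting ∂π_J/∂q_J = 0: 161 - 3q_J - (3/2)(q_M) = 0.
Meridian's first-order condition: 241 - 3q_M - (3/2)(q_J) = 0.
Best responses: q_J = (161 - (3/2)q_M)/3, q_M = (241 - (3/2)q_J)/3.
Solving the pair: q_J = 18, q_M = 214/3.
Total output Q = 18 + 214/3 = 268/3.

89.33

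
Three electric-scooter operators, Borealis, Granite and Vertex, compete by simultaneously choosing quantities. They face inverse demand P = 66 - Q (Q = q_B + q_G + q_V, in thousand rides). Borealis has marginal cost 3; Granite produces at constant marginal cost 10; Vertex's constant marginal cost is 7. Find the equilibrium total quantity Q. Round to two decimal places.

Borealis's profit: π_B = (66 - Q)q_B - (3q_B). Setting ∂π_B/∂q_B = 0: 63 - 2q_B - (q_G + q_V) = 0.
Granite's profit: π_G = (66 - Q)q_G - (10q_G). Setting ∂π_G/∂q_G = 0: 56 - 2q_G - (q_B + q_V) = 0.
Vertex's profit: π_V = (66 - Q)q_V - (7q_V). Setting ∂π_V/∂q_V = 0: 59 - 2q_V - (q_B + q_G) = 0.
Summing all 3 equations gives 178 − 4Q = 0, hence Q = 89/2.
Back-substituting: q_B = (63 − 89/2) = 37/2, q_G = (56 − 89/2) = 23/2, q_V = (59 − 89/2) = 29/2.
Total output Q = 37/2 + 23/2 + 29/2 = 89/2.

44.50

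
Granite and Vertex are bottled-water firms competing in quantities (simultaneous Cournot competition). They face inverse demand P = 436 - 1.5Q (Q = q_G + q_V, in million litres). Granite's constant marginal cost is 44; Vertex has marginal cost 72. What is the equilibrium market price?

Granite's profit: π_G = (436 - 1.5Q)q_G - (44q_G). Setting ∂π_G/∂q_G = 0: 392 - 3q_G - (3/2)(q_V) = 0.
Vertex's profit: π_V = (436 - 1.5Q)q_V - (72q_V). Setting ∂π_V/∂q_V = 0: 364 - 3q_V - (3/2)(q_G) = 0.
Rearranging gives the reaction functions q_G = (392 - (3/2)q_V)/3 and q_V = (364 - (3/2)q_G)/3.
Substituting one into the other gives q_G = 280/3 and q_V = 224/3.
Total output Q = 168, so price P = 436 - (3/2)·168 = 184.

184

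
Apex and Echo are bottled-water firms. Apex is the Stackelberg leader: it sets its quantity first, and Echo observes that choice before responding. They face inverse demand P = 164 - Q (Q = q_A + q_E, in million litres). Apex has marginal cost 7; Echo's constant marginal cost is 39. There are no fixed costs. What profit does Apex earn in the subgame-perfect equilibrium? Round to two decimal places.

The follower Echo best-responds to any q_A: π_E = (164 - Q)q_E - 39q_E.
Setting the follower's marginal profit to zero, 125 - q_A - 2q_E = 0, i.e. q_E = (125 - q_A)/2.
The leader anticipates this reaction. Substituting into P = 164 - Q gives P = 203/2 - (1/2)q_A, so π_A = (203/2 - (1/2)q_A)q_A - 7q_A.
Leader FOC: 189/2 - q_A = 0, so q_A = 189/2.
Then q_E = (125 - 189/2)/2 = 61/4.
Price P = 164 - 439/4 = 217/4.
Apex's profit: (217/4 - 7)·(189/2) = 4465.1250.

4465.13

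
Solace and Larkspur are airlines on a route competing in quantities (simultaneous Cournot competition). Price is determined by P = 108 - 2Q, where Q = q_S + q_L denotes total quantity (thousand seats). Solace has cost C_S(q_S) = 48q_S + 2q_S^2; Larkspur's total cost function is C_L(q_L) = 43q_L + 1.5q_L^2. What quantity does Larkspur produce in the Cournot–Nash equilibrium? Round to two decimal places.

Solace's profit: π_S = (108 - 2Q)q_S - (48q_S + 2q_S²). Setting ∂π_S/∂q_S = 0: 60 - 8q_S - 2(q_L) = 0.
Larkspur's profit: π_L = (108 - 2Q)q_L - (43q_L + (3/2)q_L²). Setting ∂π_L/∂q_L = 0: 65 - 7q_L - 2(q_S) = 0.
Best responses: q_S = (60 - 2q_L)/8, q_L = (65 - 2q_S)/7.
Substituting one into the other gives q_S = 145/26 and q_L = 100/13.

7.69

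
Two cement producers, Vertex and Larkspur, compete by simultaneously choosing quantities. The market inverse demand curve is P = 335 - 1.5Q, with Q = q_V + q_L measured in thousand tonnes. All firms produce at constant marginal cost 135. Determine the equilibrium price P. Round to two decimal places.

A representative firm's profit is π_i = q_i(335 - 1.5Q) - 135q_i.
Setting ∂π_i/∂q_i = 0 with rivals' quantities fixed: 200 - 3q_i - (3/2)q_j = 0.
With identical firms every q_j equals q_i, so q_j = q_i and 200 = (9/2)q_i, giving q_i = 400/9.
Total output Q = 800/9, so price P = 335 - (3/2)·(800/9) = 605/3.

201.67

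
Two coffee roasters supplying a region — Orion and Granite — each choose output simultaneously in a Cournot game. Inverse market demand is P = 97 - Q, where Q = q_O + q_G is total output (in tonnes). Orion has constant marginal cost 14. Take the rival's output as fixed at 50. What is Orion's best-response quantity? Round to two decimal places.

With the rival's output fixed at 50, Orion's profit is π_O = (97 - 50 - q_O)q_O - (14q_O) = (47 - q_O)q_O - (14q_O).
∂π_O/∂q_O = 33 - 2q_O = 0, so q_O = 33/2.

16.50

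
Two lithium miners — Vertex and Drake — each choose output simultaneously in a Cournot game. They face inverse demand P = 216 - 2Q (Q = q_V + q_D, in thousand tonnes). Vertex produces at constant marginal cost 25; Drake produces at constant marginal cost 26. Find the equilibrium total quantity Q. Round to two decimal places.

Vertex's profit: π_V = (216 - 2Q)q_V - (25q_V). Setting ∂π_V/∂q_V = 0: 191 - 4q_V - 2(q_D) = 0.
Drake's first-order condition: 190 - 4q_D - 2(q_V) = 0.
Rearranging gives the reaction functions q_V = (191 - 2q_D)/4 and q_D = (190 - 2q_V)/4.
Substituting one into the other gives q_V = 32 and q_D = 63/2.
Total output Q = 32 + 63/2 = 127/2.

63.50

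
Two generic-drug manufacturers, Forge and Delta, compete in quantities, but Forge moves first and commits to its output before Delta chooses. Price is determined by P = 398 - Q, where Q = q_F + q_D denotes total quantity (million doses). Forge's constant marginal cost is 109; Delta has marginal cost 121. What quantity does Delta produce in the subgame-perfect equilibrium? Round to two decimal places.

The follower Delta best-responds to any q_F: π_D = (398 - Q)q_D - 121q_D.
Follower FOC: 277 - q_F - 2q_D = 0, so q_D(q_F) = (277 - q_F)/2.
The leader anticipates this reaction. Substituting into P = 398 - Q gives P = 519/2 - (1/2)q_F, so π_F = (519/2 - (1/2)q_F)q_F - 109q_F.
The leader's first-order condition 301/2 - q_F = 0 yields q_F = 301/2.
Then q_D = (277 - 301/2)/2 = 253/4.

63.25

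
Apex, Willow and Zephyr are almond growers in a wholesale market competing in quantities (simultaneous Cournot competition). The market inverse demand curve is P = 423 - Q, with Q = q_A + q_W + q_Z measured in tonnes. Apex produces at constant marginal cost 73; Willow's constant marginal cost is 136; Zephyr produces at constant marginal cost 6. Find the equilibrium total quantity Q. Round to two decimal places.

Apex's profit: π_A = (423 - Q)q_A - (73q_A). Setting ∂π_A/∂q_A = 0: 350 - 2q_A - (q_W + q_Z) = 0.
Willow's first-order condition: 287 - 2q_W - (q_A + q_Z) = 0.
Zephyr's profit: π_Z = (423 - Q)q_Z - (6q_Z). Setting ∂π_Z/∂q_Z = 0: 417 - 2q_Z - (q_A + q_W) = 0.
Summing all 3 equations gives 1054 − 4Q = 0, hence Q = 527/2.
Back-substituting: q_A = (350 − 527/2) = 173/2, q_W = (287 − 527/2) = 47/2, q_Z = (417 − 527/2) = 307/2.
Total output Q = 173/2 + 47/2 + 307/2 = 527/2.

263.50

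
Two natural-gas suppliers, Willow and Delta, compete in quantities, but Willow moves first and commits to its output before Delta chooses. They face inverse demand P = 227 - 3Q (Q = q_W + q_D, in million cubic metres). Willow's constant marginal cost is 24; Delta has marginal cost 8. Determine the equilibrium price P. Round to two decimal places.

70.75

Solve by backward induction. Given q_W, the follower Delta maximises π_D = (227 - 3q_W - 3q_D)q_D - 8q_D.
∂π_D/∂q_D = 219 - 3q_W - 6q_D = 0 gives the reaction function q_D = (219 - 3q_W)/6.
Willow substitutes q_D(q_W) into its own profit: π_W = q_W(227 - 3q_W - (219 - 3q_W)/2) - 24q_W = (235/2 - (3/2)q_W)q_W - 24q_W.
Leader FOC: 187/2 - 3q_W = 0, so q_W = 187/6.
Then q_D = (219 - 3·(187/6))/6 = 251/12.
Total output Q = 625/12, so price P = 227 - 3·(625/12) = 283/4.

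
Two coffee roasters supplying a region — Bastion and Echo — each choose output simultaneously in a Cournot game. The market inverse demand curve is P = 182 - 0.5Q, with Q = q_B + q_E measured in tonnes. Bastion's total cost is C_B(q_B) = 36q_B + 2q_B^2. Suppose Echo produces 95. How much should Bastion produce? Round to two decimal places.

With the rival's output fixed at 95, Bastion's profit is π_B = (182 - (1/2)·95 - (1/2)q_B)q_B - (36q_B + 2q_B²) = (269/2 - (1/2)q_B)q_B - (36q_B + 2q_B²).
∂π_B/∂q_B = 197/2 - 5q_B = 0, so q_B = 197/10.

19.70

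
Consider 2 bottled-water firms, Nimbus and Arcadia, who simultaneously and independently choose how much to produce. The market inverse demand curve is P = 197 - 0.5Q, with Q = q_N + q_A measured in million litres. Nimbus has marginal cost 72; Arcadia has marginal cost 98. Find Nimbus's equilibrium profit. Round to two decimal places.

5066.89

Nimbus's profit: π_N = (197 - 0.5Q)q_N - (72q_N). Setting ∂π_N/∂q_N = 0: 125 - q_N - (1/2)(q_A) = 0.
Arcadia's first-order condition: 99 - q_A - (1/2)(q_N) = 0.
Best responses: q_N = (125 - (1/2)q_A), q_A = (99 - (1/2)q_N).
Substituting one into the other gives q_N = 302/3 and q_A = 146/3.
Price P = 197 - (1/2)·(448/3) = 367/3.
Nimbus's profit: (367/3 - 72)·(302/3) = 5066.8889.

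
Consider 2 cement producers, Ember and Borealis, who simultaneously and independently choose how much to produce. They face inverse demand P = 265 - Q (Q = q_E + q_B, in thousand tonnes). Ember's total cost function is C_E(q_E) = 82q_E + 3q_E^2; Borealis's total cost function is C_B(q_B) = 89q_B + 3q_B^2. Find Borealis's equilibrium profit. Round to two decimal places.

Ember's profit: π_E = (265 - Q)q_E - (82q_E + 3q_E²). Setting ∂π_E/∂q_E = 0: 183 - 8q_E - (q_B) = 0.
Borealis's first-order condition: 176 - 8q_B - (q_E) = 0.
So q_E = (183 - q_B)/8 and q_B = (176 - q_E)/8.
Substituting one into the other gives q_E = 184/9 and q_B = 175/9.
Price P = 265 - 359/9 = 225.1111.
Borealis's profit: 225.1111·(175/9) - 89·(175/9) - 3(175/9)² = 1512.3457.

1512.35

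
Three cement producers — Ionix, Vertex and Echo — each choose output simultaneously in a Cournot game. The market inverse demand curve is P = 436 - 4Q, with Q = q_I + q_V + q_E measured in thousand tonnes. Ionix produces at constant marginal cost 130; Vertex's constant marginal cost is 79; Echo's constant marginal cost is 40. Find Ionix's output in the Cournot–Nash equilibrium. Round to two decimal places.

10.31

Ionix's profit: π_I = (436 - 4Q)q_I - (130q_I). Setting ∂π_I/∂q_I = 0: 306 - 8q_I - 4(q_V + q_E) = 0.
Vertex's profit: π_V = (436 - 4Q)q_V - (79q_V). Setting ∂π_V/∂q_V = 0: 357 - 8q_V - 4(q_I + q_E) = 0.
Echo's first-order condition: 396 - 8q_E - 4(q_I + q_V) = 0.
Adding the 3 first-order conditions: 1059 − 16Q = 0, so Q = 1059/16.
Back-substituting: q_I = (306 − 1059/4)/4 = 165/16, q_V = (357 − 1059/4)/4 = 369/16, q_E = (396 − 1059/4)/4 = 525/16.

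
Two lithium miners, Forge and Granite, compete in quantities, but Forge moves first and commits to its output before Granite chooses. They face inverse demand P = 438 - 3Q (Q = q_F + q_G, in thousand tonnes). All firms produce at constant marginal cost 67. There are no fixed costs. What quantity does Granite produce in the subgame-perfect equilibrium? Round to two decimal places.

Solve by backward induction. Given q_F, the follower Granite maximises π_G = (438 - 3q_F - 3q_G)q_G - 67q_G.
Follower FOC: 371 - 3q_F - 6q_G = 0, so q_G(q_F) = (371 - 3q_F)/6.
Forge substitutes q_G(q_F) into its own profit: π_F = q_F(438 - 3q_F - (371 - 3q_F)/2) - 67q_F = (505/2 - (3/2)q_F)q_F - 67q_F.
Maximising: ∂π_F/∂q_F = 371/2 - 3q_F = 0, giving q_F = 371/6.
Then q_G = (371 - 3·(371/6))/6 = 371/12.

30.92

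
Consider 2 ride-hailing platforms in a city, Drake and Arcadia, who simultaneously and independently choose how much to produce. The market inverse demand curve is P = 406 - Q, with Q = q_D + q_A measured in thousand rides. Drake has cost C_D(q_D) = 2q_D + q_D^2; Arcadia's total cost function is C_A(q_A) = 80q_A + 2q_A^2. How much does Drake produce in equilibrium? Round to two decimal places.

Drake's profit: π_D = (406 - Q)q_D - (2q_D + q_D²). Setting ∂π_D/∂q_D = 0: 404 - 4q_D - (q_A) = 0.
Arcadia's first-order condition: 326 - 6q_A - (q_D) = 0.
Rearranging gives the reaction functions q_D = (404 - q_A)/4 and q_A = (326 - q_D)/6.
Substituting one into the other gives q_D = 91.2174 and q_A = 900/23.

91.22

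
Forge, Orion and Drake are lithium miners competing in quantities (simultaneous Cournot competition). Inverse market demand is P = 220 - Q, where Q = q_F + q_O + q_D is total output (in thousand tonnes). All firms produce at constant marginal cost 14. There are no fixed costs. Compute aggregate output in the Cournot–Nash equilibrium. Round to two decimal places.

A representative firm's profit is π_i = q_i(220 - Q) - 14q_i.
Setting ∂π_i/∂q_i = 0 with rivals' quantities fixed: 206 - 2q_i - Σ_{j≠i} q_j = 0.
By symmetry each firm produces the same amount; substituting Σ_{j≠i} q_j = 2q_i yields q_i = 206/4 = 103/2.
Total output Q = 103/2 + 103/2 + 103/2 = 309/2.

154.50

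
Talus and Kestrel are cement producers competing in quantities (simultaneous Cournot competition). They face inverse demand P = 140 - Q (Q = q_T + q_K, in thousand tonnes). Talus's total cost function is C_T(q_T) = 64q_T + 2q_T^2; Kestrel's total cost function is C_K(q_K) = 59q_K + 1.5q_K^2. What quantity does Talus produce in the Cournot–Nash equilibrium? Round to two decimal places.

Talus's profit: π_T = (140 - Q)q_T - (64q_T + 2q_T²). Setting ∂π_T/∂q_T = 0: 76 - 6q_T - (q_K) = 0.
Kestrel's first-order condition: 81 - 5q_K - (q_T) = 0.
Rearranging gives the reaction functions q_T = (76 - q_K)/6 and q_K = (81 - q_T)/5.
Solving the pair: q_T = 299/29, q_K = 410/29.

10.31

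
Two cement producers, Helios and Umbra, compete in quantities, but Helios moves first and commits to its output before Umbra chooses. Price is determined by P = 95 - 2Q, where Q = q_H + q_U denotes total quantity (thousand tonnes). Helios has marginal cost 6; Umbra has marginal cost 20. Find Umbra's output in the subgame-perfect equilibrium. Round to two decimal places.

Solve by backward induction. Given q_H, the follower Umbra maximises π_U = (95 - 2q_H - 2q_U)q_U - 20q_U.
Follower FOC: 75 - 2q_H - 4q_U = 0, so q_U(q_H) = (75 - 2q_H)/4.
The leader anticipates this reaction. Substituting into P = 95 - 2Q gives P = 115/2 - q_H, so π_H = (115/2 - q_H)q_H - 6q_H.
Maximising: ∂π_H/∂q_H = 103/2 - 2q_H = 0, giving q_H = 103/4.
Then q_U = (75 - 2·(103/4))/4 = 47/8.

5.88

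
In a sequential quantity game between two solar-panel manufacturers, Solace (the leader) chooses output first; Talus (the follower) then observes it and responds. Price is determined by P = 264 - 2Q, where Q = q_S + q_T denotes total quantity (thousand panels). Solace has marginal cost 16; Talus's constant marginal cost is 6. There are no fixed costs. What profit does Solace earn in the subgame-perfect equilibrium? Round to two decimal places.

3540.25

The follower Talus best-responds to any q_S: π_T = (264 - 2Q)q_T - 6q_T.
∂π_T/∂q_T = 258 - 2q_S - 4q_T = 0 gives the reaction function q_T = (258 - 2q_S)/4.
Solace substitutes q_T(q_S) into its own profit: π_S = q_S(264 - 2q_S - (258 - 2q_S)/2) - 16q_S = (135 - q_S)q_S - 16q_S.
Leader FOC: 119 - 2q_S = 0, so q_S = 119/2.
Then q_T = (258 - 2·(119/2))/4 = 139/4.
Price P = 264 - 2·(377/4) = 151/2.
Solace's profit: (151/2 - 16)·(119/2) = 3540.2500.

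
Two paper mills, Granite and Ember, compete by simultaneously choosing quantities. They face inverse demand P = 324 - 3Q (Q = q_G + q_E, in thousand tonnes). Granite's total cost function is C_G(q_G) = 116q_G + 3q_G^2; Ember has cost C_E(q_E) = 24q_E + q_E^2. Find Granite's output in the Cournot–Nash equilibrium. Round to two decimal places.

Granite's profit: π_G = (324 - 3Q)q_G - (116q_G + 3q_G²). Setting ∂π_G/∂q_G = 0: 208 - 12q_G - 3(q_E) = 0.
Ember's first-order condition: 300 - 8q_E - 3(q_G) = 0.
Rearranging gives the reaction functions q_G = (208 - 3q_E)/12 and q_E = (300 - 3q_G)/8.
Solving the pair: q_G = 764/87, q_E = 992/29.

8.78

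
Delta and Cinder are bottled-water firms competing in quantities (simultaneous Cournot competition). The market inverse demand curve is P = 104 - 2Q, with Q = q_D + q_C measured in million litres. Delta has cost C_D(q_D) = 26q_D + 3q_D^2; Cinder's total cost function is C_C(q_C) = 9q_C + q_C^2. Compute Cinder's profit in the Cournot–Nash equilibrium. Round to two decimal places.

603.10

Delta's profit: π_D = (104 - 2Q)q_D - (26q_D + 3q_D²). Setting ∂π_D/∂q_D = 0: 78 - 10q_D - 2(q_C) = 0.
Cinder's first-order condition: 95 - 6q_C - 2(q_D) = 0.
So q_D = (78 - 2q_C)/10 and q_C = (95 - 2q_D)/6.
Solving the pair: q_D = 139/28, q_C = 397/28.
Price P = 104 - 2·(134/7) = 460/7.
Cinder's profit: (460/7)·(397/28) - 9·(397/28) - (397/28)² = 603.0957.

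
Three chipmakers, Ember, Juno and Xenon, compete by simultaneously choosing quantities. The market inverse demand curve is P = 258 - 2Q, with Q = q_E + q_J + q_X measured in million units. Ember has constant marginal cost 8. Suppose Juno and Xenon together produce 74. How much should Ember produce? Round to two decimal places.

25.50

With rivals' combined output fixed at 74, Ember's profit is π_E = (258 - 2·74 - 2q_E)q_E - (8q_E) = (110 - 2q_E)q_E - (8q_E).
∂π_E/∂q_E = 102 - 4q_E = 0, so q_E = 51/2.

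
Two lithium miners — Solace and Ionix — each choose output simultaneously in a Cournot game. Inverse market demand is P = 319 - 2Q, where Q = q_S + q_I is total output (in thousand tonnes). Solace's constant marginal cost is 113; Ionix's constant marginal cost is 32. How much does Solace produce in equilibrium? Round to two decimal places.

Solace's profit: π_S = (319 - 2Q)q_S - (113q_S). Setting ∂π_S/∂q_S = 0: 206 - 4q_S - 2(q_I) = 0.
Ionix's first-order condition: 287 - 4q_I - 2(q_S) = 0.
Rearranging gives the reaction functions q_S = (206 - 2q_I)/4 and q_I = (287 - 2q_S)/4.
Solving the pair: q_S = 125/6, q_I = 184/3.

20.83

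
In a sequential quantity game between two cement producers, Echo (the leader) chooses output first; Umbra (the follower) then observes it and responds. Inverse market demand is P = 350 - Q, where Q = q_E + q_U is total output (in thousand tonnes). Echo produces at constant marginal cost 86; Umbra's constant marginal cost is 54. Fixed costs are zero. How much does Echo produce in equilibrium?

116

Solve by backward induction. Given q_E, the follower Umbra maximises π_U = (350 - q_E - q_U)q_U - 54q_U.
Follower FOC: 296 - q_E - 2q_U = 0, so q_U(q_E) = (296 - q_E)/2.
The leader anticipates this reaction. Substituting into P = 350 - Q gives P = 202 - (1/2)q_E, so π_E = (202 - (1/2)q_E)q_E - 86q_E.
Maximising: ∂π_E/∂q_E = 116 - q_E = 0, giving q_E = 116.
Then q_U = (296 - 116)/2 = 90.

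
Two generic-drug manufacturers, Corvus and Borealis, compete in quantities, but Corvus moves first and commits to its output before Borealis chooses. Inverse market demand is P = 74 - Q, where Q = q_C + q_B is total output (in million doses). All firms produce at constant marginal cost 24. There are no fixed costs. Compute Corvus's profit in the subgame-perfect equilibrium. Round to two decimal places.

Solve by backward induction. Given q_C, the follower Borealis maximises π_B = (74 - q_C - q_B)q_B - 24q_B.
Setting the follower's marginal profit to zero, 50 - q_C - 2q_B = 0, i.e. q_B = (50 - q_C)/2.
Corvus substitutes q_B(q_C) into its own profit: π_C = q_C(74 - q_C - (50 - q_C)/2) - 24q_C = (49 - (1/2)q_C)q_C - 24q_C.
Maximising: ∂π_C/∂q_C = 25 - q_C = 0, giving q_C = 25.
Then q_B = (50 - 25)/2 = 25/2.
Price P = 74 - 75/2 = 73/2.
Corvus's profit: (73/2 - 24)·25 = 625/2.

312.50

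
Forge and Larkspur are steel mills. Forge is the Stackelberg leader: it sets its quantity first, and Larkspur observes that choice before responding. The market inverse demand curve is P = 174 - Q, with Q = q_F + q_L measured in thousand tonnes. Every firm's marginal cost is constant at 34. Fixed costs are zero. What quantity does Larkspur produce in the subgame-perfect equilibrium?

35

The follower Larkspur best-responds to any q_F: π_L = (174 - Q)q_L - 34q_L.
∂π_L/∂q_L = 140 - q_F - 2q_L = 0 gives the reaction function q_L = (140 - q_F)/2.
The leader anticipates this reaction. Substituting into P = 174 - Q gives P = 104 - (1/2)q_F, so π_F = (104 - (1/2)q_F)q_F - 34q_F.
Leader FOC: 70 - q_F = 0, so q_F = 70.
Then q_L = (140 - 70)/2 = 35.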